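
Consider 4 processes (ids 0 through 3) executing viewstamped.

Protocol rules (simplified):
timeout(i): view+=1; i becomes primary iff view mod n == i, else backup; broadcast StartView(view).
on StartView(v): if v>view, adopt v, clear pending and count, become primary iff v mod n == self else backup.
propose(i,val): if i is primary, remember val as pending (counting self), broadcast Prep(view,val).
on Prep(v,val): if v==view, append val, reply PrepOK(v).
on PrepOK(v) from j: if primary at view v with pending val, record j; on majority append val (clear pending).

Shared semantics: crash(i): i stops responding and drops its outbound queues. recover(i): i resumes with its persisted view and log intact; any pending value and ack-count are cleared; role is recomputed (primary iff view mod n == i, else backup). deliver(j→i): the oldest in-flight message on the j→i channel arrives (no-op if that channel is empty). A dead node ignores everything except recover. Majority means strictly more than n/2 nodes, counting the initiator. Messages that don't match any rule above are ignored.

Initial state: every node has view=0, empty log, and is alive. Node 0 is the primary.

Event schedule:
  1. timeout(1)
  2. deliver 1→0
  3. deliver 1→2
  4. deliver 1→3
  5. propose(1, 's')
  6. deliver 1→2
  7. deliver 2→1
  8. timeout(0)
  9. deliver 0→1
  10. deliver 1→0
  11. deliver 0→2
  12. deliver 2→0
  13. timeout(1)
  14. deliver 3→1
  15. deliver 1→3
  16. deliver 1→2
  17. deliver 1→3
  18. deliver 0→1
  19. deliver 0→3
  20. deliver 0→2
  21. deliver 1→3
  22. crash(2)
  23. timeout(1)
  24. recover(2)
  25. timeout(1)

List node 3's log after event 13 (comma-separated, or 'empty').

e1 timeout(1): 1[prim,v=1,-]
e2 deliver 1→0: 0[back,v=1,-]
e3 deliver 1→2: 2[back,v=1,-]
e4 deliver 1→3: 3[back,v=1,-]
e5 propose(1,'s'): ·
e6 deliver 1→2: 2[back,v=1,s]
e7 deliver 2→1: ·
e8 timeout(0): 0[back,v=2,-]
e9 deliver 0→1: 1[back,v=2,-]
e10 deliver 1→0: ·
e11 deliver 0→2: 2[prim,v=2,s]
e12 deliver 2→0: ·
e13 timeout(1): 1[back,v=3,-]

empty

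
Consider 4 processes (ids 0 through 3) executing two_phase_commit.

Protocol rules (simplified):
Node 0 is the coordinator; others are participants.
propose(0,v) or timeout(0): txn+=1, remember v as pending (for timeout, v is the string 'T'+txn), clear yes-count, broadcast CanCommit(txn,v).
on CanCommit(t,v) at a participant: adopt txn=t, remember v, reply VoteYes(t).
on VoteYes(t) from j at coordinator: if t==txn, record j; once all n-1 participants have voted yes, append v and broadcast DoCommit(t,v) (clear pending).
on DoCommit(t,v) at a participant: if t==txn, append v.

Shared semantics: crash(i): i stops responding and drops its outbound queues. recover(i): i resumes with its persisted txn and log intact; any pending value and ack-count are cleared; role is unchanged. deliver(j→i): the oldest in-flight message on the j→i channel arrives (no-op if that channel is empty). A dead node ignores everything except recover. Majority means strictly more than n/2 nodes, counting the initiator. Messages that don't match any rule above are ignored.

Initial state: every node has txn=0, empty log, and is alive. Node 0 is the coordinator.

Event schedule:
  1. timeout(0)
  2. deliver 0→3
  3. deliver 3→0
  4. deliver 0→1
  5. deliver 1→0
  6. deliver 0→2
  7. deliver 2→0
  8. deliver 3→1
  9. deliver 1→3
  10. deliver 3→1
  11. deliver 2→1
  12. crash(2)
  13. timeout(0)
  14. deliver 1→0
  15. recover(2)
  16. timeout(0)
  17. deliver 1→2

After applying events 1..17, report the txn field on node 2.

1. timeout(0):  <0:coor t1 ->
2. deliver 0→3:  <3:part t1 ->
3. deliver 3→0:  nop
4. deliver 0→1:  <1:part t1 ->
5. deliver 1→0:  nop
6. deliver 0→2:  <2:part t1 ->
7. deliver 2→0:  <0:coor t1 T1>
8. deliver 3→1:  nop
9. deliver 1→3:  nop
10. deliver 3→1:  nop
11. deliver 2→1:  nop
12. crash(2):  <2:✗part t1 ->
13. timeout(0):  <0:coor t2 T1>
14. deliver 1→0:  nop
15. recover(2):  <2:part t1 ->
16. timeout(0):  <0:coor t3 T1>
17. deliver 1→2:  nop

1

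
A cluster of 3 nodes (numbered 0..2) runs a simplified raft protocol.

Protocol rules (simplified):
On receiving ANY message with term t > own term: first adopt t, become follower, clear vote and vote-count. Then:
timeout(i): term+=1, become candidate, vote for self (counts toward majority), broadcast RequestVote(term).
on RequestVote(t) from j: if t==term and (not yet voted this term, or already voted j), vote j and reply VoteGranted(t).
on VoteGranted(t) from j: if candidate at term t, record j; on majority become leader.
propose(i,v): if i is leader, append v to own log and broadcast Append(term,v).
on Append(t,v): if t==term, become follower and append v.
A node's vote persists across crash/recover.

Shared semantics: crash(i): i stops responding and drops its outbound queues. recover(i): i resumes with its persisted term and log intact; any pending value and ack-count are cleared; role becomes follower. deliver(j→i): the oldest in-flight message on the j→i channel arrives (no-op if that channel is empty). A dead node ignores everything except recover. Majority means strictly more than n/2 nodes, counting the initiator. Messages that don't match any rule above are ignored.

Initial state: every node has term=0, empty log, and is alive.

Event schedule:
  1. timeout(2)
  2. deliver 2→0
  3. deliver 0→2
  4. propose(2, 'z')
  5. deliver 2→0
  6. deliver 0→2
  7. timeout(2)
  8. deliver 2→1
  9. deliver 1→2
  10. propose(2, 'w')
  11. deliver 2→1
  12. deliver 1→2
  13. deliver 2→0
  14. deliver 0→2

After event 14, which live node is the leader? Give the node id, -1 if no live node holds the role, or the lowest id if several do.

e1 timeout(2): 2[cand,t=1,-]
e2 deliver 2→0: 0[foll,t=1,-]
e3 deliver 0→2: 2[lead,t=1,-]
e4 propose(2,'z'): 2[lead,t=1,z]
e5 deliver 2→0: 0[foll,t=1,z]
e6 deliver 0→2: ·
e7 timeout(2): 2[cand,t=2,z]
e8 deliver 2→1: 1[foll,t=1,-]
e9 deliver 1→2: ·
e10 propose(2,'w'): ·
e11 deliver 2→1: 1[foll,t=1,z]
e12 deliver 1→2: ·
e13 deliver 2→0: 0[foll,t=2,z]
e14 deliver 0→2: 2[lead,t=2,z]

2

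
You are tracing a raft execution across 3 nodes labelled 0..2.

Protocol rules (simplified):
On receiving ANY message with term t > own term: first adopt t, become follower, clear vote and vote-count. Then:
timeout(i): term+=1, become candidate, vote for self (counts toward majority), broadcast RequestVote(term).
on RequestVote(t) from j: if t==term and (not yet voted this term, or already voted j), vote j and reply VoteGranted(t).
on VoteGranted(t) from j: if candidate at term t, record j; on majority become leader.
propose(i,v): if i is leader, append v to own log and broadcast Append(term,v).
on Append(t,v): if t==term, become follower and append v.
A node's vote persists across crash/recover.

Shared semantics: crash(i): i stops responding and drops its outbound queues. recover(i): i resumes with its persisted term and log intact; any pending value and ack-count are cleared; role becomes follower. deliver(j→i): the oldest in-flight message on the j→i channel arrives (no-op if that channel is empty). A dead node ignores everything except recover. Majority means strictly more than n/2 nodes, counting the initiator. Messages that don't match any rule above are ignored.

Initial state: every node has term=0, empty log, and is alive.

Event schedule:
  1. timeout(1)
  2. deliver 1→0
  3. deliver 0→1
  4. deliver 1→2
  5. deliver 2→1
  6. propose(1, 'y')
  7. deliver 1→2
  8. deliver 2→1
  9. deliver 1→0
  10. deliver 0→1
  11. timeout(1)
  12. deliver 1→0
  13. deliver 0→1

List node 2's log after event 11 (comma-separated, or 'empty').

y

[1] timeout(1) → N1(cand t1 [-])
[2] deliver 1→0 → N0(foll t1 [-])
[3] deliver 0→1 → N1(lead t1 [-])
[4] deliver 1→2 → N2(foll t1 [-])
[5] deliver 2→1 → ∅
[6] propose(1,'y') → N1(lead t1 [y])
[7] deliver 1→2 → N2(foll t1 [y])
[8] deliver 2→1 → ∅
[9] deliver 1→0 → N0(foll t1 [y])
[10] deliver 0→1 → ∅
[11] timeout(1) → N1(cand t2 [y])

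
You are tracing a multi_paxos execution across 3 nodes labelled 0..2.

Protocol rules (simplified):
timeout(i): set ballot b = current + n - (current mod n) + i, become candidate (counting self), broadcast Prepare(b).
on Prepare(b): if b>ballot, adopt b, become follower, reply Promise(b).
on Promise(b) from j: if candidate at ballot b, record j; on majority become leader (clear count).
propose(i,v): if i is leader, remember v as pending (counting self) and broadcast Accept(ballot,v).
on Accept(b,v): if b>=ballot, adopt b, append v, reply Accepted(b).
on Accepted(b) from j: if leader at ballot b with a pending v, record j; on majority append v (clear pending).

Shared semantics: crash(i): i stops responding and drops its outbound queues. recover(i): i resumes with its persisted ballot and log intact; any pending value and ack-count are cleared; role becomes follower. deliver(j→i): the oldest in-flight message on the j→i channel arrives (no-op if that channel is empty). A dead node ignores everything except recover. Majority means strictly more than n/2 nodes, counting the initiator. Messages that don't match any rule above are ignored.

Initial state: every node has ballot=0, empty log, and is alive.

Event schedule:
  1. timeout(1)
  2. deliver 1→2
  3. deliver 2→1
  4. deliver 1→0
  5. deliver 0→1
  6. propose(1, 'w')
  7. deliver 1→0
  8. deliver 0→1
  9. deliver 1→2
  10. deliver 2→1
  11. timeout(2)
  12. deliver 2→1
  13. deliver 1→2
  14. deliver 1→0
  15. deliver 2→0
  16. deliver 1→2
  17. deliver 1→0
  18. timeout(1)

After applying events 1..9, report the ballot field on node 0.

4

after 1 — timeout(1): n1:cand/b4/[-]
after 2 — deliver 1→2: n2:foll/b4/[-]
after 3 — deliver 2→1: n1:lead/b4/[-]
after 4 — deliver 1→0: n0:foll/b4/[-]
after 5 — deliver 0→1: ·
after 6 — propose(1,'w'): ·
after 7 — deliver 1→0: n0:foll/b4/[w]
after 8 — deliver 0→1: n1:lead/b4/[w]
after 9 — deliver 1→2: n2:foll/b4/[w]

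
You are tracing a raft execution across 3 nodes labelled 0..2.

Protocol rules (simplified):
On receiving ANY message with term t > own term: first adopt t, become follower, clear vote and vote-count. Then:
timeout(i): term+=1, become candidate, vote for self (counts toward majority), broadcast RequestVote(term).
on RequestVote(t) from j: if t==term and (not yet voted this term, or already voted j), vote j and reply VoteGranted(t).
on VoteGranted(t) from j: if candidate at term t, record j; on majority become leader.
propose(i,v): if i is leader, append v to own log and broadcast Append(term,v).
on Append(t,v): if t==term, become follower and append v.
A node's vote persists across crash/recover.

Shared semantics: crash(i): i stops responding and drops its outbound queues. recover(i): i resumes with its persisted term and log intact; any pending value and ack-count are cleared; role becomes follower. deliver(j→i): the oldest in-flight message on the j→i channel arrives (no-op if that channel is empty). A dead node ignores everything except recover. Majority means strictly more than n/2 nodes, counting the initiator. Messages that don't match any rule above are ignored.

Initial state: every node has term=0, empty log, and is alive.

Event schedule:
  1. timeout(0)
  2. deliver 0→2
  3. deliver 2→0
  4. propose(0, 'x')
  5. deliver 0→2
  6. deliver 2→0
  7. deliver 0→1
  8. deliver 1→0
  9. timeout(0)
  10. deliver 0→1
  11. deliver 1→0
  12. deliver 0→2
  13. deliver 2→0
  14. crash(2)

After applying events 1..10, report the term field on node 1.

1

[1] timeout(0) → N0(cand t1 [-])
[2] deliver 0→2 → N2(foll t1 [-])
[3] deliver 2→0 → N0(lead t1 [-])
[4] propose(0,'x') → N0(lead t1 [x])
[5] deliver 0→2 → N2(foll t1 [x])
[6] deliver 2→0 → ∅
[7] deliver 0→1 → N1(foll t1 [-])
[8] deliver 1→0 → ∅
[9] timeout(0) → N0(cand t2 [x])
[10] deliver 0→1 → N1(foll t1 [x])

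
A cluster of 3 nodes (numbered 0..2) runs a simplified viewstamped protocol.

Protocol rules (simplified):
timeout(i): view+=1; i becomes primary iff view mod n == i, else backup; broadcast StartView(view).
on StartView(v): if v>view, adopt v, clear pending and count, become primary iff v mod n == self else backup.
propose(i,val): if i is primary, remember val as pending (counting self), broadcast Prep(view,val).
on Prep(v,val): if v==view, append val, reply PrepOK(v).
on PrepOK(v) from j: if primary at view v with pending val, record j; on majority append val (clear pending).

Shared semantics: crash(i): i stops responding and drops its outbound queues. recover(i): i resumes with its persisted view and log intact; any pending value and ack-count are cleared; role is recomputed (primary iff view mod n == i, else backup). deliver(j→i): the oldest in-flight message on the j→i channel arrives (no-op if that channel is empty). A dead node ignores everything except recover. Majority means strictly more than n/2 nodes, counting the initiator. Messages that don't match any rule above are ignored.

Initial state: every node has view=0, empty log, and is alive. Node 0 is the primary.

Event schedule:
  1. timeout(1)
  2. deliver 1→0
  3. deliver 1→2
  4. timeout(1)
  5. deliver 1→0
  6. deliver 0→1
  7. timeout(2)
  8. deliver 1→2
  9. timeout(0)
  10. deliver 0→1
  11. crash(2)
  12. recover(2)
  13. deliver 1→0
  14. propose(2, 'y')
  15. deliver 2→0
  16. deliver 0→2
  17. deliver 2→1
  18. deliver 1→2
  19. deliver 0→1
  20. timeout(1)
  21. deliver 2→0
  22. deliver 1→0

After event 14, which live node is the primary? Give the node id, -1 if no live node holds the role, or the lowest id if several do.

e1 timeout(1): 1[prim,v=1,-]
e2 deliver 1→0: 0[back,v=1,-]
e3 deliver 1→2: 2[back,v=1,-]
e4 timeout(1): 1[back,v=2,-]
e5 deliver 1→0: 0[back,v=2,-]
e6 deliver 0→1: ·
e7 timeout(2): 2[prim,v=2,-]
e8 deliver 1→2: ·
e9 timeout(0): 0[prim,v=3,-]
e10 deliver 0→1: 1[back,v=3,-]
e11 crash(2): 2[✗prim,v=2,-]
e12 recover(2): 2[prim,v=2,-]
e13 deliver 1→0: ·
e14 propose(2,'y'): ·

0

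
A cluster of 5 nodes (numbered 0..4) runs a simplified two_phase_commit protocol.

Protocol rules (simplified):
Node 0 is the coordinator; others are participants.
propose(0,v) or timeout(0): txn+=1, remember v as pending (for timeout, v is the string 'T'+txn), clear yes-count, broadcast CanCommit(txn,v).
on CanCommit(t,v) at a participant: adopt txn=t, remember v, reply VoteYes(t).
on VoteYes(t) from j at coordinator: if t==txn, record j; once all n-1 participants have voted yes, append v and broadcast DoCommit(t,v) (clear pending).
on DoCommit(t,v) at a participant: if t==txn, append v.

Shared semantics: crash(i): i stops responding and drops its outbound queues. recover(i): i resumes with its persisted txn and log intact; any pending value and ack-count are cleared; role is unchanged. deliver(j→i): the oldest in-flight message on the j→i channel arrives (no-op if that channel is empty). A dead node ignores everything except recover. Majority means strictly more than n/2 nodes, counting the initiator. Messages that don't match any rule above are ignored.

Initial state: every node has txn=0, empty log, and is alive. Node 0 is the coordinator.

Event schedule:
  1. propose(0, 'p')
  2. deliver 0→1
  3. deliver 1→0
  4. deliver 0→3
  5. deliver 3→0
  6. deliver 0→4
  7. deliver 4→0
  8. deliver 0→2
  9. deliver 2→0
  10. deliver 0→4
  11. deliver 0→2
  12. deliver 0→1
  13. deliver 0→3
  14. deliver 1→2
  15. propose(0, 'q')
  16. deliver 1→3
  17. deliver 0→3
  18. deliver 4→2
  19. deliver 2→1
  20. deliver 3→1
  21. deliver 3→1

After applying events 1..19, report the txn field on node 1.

1

step 1 propose(0,'p'): 0={coor,t=1,log=-}
step 2 deliver 0→1: 1={part,t=1,log=-}
step 3 deliver 1→0: —
step 4 deliver 0→3: 3={part,t=1,log=-}
step 5 deliver 3→0: —
step 6 deliver 0→4: 4={part,t=1,log=-}
step 7 deliver 4→0: —
step 8 deliver 0→2: 2={part,t=1,log=-}
step 9 deliver 2→0: 0={coor,t=1,log=p}
step 10 deliver 0→4: 4={part,t=1,log=p}
step 11 deliver 0→2: 2={part,t=1,log=p}
step 12 deliver 0→1: 1={part,t=1,log=p}
step 13 deliver 0→3: 3={part,t=1,log=p}
step 14 deliver 1→2: —
step 15 propose(0,'q'): 0={coor,t=2,log=p}
step 16 deliver 1→3: —
step 17 deliver 0→3: 3={part,t=2,log=p}
step 18 deliver 4→2: —
step 19 deliver 2→1: —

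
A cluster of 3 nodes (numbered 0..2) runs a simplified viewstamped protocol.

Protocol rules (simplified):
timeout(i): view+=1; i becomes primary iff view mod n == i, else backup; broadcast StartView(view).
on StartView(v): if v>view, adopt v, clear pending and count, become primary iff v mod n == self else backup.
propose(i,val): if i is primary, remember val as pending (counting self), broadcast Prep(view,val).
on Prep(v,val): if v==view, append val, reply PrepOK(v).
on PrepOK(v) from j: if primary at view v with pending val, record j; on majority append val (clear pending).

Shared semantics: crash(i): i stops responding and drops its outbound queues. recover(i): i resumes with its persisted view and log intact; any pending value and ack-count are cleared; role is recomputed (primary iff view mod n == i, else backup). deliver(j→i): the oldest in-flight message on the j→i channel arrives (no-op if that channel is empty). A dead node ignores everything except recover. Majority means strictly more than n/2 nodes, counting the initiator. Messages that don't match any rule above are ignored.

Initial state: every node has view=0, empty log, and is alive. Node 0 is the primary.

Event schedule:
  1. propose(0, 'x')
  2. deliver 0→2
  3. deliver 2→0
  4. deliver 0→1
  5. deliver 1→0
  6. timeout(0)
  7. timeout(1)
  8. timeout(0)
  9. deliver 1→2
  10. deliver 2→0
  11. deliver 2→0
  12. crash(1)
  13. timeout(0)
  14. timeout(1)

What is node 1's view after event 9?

1

1. propose(0,'x'):  nop
2. deliver 0→2:  <2:back v0 x>
3. deliver 2→0:  <0:prim v0 x>
4. deliver 0→1:  <1:back v0 x>
5. deliver 1→0:  nop
6. timeout(0):  <0:back v1 x>
7. timeout(1):  <1:prim v1 x>
8. timeout(0):  <0:back v2 x>
9. deliver 1→2:  <2:back v1 x>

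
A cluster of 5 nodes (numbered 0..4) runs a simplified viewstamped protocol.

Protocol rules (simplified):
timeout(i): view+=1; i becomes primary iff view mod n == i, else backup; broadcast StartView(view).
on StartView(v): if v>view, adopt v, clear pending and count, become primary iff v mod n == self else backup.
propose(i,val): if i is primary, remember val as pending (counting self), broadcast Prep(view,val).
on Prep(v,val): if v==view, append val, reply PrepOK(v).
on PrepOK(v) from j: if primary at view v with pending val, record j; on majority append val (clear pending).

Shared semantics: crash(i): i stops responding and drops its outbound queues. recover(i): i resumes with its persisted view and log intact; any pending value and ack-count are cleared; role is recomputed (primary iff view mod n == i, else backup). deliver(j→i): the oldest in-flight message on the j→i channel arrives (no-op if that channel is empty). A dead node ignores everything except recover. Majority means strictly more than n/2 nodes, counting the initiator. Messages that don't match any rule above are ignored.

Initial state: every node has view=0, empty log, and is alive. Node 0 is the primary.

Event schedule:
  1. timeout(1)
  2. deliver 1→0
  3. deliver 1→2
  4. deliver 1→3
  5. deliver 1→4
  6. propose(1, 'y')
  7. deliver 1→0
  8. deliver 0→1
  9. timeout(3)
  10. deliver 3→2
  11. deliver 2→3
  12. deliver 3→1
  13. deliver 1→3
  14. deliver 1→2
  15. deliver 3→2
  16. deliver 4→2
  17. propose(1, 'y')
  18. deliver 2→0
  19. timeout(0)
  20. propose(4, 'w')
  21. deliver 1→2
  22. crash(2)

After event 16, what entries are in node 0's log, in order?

step 1 timeout(1): 1={prim,v=1,log=-}
step 2 deliver 1→0: 0={back,v=1,log=-}
step 3 deliver 1→2: 2={back,v=1,log=-}
step 4 deliver 1→3: 3={back,v=1,log=-}
step 5 deliver 1→4: 4={back,v=1,log=-}
step 6 propose(1,'y'): —
step 7 deliver 1→0: 0={back,v=1,log=y}
step 8 deliver 0→1: —
step 9 timeout(3): 3={back,v=2,log=-}
step 10 deliver 3→2: 2={prim,v=2,log=-}
step 11 deliver 2→3: —
step 12 deliver 3→1: 1={back,v=2,log=-}
step 13 deliver 1→3: —
step 14 deliver 1→2: —
step 15 deliver 3→2: —
step 16 deliver 4→2: —

y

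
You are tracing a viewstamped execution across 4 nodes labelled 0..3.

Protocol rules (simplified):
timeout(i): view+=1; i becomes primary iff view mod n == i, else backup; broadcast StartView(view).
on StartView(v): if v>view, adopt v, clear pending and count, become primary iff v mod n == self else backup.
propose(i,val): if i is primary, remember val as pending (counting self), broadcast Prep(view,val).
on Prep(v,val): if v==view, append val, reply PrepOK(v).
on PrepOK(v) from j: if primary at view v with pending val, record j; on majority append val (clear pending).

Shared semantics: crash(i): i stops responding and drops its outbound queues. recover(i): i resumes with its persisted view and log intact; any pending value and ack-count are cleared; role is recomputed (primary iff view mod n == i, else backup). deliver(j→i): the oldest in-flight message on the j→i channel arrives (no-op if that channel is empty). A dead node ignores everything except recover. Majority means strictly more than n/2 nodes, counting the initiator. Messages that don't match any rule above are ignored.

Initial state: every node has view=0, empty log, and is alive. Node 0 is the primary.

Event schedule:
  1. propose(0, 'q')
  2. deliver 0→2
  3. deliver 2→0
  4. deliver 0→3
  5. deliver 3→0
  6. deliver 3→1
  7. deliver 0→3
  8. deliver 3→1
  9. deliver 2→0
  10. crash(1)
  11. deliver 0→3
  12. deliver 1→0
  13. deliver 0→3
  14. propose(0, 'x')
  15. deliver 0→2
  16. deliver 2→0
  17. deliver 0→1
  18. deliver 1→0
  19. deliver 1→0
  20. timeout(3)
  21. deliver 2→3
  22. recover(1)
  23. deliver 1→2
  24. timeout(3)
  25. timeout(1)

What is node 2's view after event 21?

[1] propose(0,'q') → ∅
[2] deliver 0→2 → N2(back v0 [q])
[3] deliver 2→0 → ∅
[4] deliver 0→3 → N3(back v0 [q])
[5] deliver 3→0 → N0(prim v0 [q])
[6] deliver 3→1 → ∅
[7] deliver 0→3 → ∅
[8] deliver 3→1 → ∅
[9] deliver 2→0 → ∅
[10] crash(1) → N1(✗back v0 [-])
[11] deliver 0→3 → ∅
[12] deliver 1→0 → ∅
[13] deliver 0→3 → ∅
[14] propose(0,'x') → ∅
[15] deliver 0→2 → N2(back v0 [q,x])
[16] deliver 2→0 → ∅
[17] deliver 0→1 → ∅
[18] deliver 1→0 → ∅
[19] deliver 1→0 → ∅
[20] timeout(3) → N3(back v1 [q])
[21] deliver 2→3 → ∅

0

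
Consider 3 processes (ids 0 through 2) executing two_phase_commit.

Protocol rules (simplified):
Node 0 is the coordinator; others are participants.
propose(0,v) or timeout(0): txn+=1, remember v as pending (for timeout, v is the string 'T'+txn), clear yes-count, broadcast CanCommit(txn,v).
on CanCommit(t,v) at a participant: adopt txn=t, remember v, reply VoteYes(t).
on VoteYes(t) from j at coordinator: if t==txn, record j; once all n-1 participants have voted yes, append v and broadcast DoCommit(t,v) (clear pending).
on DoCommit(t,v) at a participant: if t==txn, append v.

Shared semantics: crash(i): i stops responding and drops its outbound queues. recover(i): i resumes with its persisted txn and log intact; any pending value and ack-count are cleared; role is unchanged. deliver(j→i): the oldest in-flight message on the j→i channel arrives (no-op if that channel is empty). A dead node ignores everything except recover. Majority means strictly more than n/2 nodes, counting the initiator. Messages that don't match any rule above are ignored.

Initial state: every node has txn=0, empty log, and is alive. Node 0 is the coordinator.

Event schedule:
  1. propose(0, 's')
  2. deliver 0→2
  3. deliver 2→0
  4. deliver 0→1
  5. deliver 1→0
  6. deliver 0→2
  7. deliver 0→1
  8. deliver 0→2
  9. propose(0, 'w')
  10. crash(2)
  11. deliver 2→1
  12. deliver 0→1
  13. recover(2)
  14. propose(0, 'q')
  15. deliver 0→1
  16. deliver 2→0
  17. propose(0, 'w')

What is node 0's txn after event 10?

[1] propose(0,'s') → N0(coor t1 [-])
[2] deliver 0→2 → N2(part t1 [-])
[3] deliver 2→0 → ∅
[4] deliver 0→1 → N1(part t1 [-])
[5] deliver 1→0 → N0(coor t1 [s])
[6] deliver 0→2 → N2(part t1 [s])
[7] deliver 0→1 → N1(part t1 [s])
[8] deliver 0→2 → ∅
[9] propose(0,'w') → N0(coor t2 [s])
[10] crash(2) → N2(✗part t1 [s])

2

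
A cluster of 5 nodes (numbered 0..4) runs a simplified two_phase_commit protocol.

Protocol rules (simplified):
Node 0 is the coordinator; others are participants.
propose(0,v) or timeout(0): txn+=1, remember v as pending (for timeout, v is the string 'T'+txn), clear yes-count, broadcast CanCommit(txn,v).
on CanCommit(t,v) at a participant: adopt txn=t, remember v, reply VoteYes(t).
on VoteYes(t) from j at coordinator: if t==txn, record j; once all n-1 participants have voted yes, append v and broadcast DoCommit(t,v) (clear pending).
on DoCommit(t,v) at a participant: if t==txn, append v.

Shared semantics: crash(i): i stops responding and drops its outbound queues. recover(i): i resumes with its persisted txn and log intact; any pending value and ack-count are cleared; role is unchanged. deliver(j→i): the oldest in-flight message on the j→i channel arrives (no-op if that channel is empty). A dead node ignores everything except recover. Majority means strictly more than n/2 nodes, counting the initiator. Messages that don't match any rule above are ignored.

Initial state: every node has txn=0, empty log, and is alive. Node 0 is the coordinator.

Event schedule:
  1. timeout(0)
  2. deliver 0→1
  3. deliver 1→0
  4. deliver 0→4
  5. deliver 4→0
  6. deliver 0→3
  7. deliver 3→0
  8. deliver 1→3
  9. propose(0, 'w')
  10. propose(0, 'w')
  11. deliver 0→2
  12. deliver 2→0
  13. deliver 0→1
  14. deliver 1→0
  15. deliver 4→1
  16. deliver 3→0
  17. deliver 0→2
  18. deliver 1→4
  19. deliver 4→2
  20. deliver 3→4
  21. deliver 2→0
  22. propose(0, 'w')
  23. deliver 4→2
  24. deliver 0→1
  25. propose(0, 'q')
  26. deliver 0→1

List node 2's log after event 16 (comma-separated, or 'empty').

e1 timeout(0): 0[coor,t=1,-]
e2 deliver 0→1: 1[part,t=1,-]
e3 deliver 1→0: ·
e4 deliver 0→4: 4[part,t=1,-]
e5 deliver 4→0: ·
e6 deliver 0→3: 3[part,t=1,-]
e7 deliver 3→0: ·
e8 deliver 1→3: ·
e9 propose(0,'w'): 0[coor,t=2,-]
e10 propose(0,'w'): 0[coor,t=3,-]
e11 deliver 0→2: 2[part,t=1,-]
e12 deliver 2→0: ·
e13 deliver 0→1: 1[part,t=2,-]
e14 deliver 1→0: ·
e15 deliver 4→1: ·
e16 deliver 3→0: ·

empty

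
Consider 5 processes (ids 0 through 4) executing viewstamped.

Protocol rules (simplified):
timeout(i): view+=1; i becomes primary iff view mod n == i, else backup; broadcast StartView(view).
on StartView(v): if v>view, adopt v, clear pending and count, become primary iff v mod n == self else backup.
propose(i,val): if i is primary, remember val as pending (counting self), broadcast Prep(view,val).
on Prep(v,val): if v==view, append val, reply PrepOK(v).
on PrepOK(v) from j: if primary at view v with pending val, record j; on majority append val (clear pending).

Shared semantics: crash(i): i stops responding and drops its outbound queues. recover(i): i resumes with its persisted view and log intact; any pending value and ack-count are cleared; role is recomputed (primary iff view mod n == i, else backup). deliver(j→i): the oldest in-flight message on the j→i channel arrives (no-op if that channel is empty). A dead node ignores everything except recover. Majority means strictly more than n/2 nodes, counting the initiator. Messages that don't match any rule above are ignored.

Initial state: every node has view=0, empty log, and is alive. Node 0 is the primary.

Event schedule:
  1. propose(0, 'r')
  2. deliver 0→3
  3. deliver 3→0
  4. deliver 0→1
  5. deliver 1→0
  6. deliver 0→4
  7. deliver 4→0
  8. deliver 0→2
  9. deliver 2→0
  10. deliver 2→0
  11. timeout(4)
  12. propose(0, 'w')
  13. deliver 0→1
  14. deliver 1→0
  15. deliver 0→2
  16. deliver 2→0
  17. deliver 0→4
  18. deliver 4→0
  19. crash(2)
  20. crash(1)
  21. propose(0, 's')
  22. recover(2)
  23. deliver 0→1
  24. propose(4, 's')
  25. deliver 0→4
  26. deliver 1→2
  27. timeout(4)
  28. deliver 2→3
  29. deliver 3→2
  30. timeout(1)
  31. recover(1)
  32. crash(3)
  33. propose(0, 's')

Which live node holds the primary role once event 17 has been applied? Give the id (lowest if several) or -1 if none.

e1 propose(0,'r'): ·
e2 deliver 0→3: 3[back,v=0,r]
e3 deliver 3→0: ·
e4 deliver 0→1: 1[back,v=0,r]
e5 deliver 1→0: 0[prim,v=0,r]
e6 deliver 0→4: 4[back,v=0,r]
e7 deliver 4→0: ·
e8 deliver 0→2: 2[back,v=0,r]
e9 deliver 2→0: ·
e10 deliver 2→0: ·
e11 timeout(4): 4[back,v=1,r]
e12 propose(0,'w'): ·
e13 deliver 0→1: 1[back,v=0,r,w]
e14 deliver 1→0: ·
e15 deliver 0→2: 2[back,v=0,r,w]
e16 deliver 2→0: 0[prim,v=0,r,w]
e17 deliver 0→4: ·

0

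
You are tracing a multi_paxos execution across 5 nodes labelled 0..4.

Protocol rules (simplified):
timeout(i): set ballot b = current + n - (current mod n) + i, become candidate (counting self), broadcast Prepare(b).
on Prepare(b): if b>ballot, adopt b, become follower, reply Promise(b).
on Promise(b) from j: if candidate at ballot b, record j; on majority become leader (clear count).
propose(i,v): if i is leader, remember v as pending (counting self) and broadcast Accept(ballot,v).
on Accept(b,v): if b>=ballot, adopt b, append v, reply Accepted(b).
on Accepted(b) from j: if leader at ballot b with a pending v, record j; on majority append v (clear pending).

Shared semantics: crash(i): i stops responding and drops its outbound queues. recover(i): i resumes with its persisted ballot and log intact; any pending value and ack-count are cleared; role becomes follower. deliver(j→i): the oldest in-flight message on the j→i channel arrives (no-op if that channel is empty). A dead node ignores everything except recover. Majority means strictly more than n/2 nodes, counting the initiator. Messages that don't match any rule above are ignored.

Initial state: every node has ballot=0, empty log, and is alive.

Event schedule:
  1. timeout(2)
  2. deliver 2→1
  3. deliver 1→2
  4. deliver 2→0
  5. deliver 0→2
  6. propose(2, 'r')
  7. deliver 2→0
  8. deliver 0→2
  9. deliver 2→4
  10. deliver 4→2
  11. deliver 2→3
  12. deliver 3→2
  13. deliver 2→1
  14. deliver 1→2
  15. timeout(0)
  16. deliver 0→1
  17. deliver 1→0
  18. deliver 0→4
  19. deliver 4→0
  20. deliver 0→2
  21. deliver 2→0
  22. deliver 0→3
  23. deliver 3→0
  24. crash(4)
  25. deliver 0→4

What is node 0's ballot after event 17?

10

after 1 — timeout(2): n2:cand/b7/[-]
after 2 — deliver 2→1: n1:foll/b7/[-]
after 3 — deliver 1→2: ·
after 4 — deliver 2→0: n0:foll/b7/[-]
after 5 — deliver 0→2: n2:lead/b7/[-]
after 6 — propose(2,'r'): ·
after 7 — deliver 2→0: n0:foll/b7/[r]
after 8 — deliver 0→2: ·
after 9 — deliver 2→4: n4:foll/b7/[-]
after 10 — deliver 4→2: ·
after 11 — deliver 2→3: n3:foll/b7/[-]
after 12 — deliver 3→2: ·
after 13 — deliver 2→1: n1:foll/b7/[r]
after 14 — deliver 1→2: n2:lead/b7/[r]
after 15 — timeout(0): n0:cand/b10/[r]
after 16 — deliver 0→1: n1:foll/b10/[r]
after 17 — deliver 1→0: ·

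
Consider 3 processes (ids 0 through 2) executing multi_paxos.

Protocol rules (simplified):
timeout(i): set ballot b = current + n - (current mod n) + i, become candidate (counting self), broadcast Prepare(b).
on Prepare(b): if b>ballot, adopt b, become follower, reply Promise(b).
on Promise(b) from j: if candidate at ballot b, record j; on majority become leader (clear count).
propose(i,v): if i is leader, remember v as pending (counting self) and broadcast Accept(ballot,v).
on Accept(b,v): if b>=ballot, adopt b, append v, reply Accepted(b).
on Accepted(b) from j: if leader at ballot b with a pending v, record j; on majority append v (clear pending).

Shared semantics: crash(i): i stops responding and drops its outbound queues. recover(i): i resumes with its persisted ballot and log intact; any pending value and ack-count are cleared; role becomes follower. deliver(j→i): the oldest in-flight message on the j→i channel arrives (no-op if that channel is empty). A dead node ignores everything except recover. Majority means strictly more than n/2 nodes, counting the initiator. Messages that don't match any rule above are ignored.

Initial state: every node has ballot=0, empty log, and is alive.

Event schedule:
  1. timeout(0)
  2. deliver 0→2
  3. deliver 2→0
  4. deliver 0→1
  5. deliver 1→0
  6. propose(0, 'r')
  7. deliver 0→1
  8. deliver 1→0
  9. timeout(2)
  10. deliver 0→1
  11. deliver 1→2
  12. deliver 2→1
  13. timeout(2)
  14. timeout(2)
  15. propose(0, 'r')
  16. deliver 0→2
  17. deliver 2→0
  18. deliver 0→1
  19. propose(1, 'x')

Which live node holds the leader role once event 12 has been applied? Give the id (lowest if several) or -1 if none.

1. timeout(0):  <0:cand b3 ->
2. deliver 0→2:  <2:foll b3 ->
3. deliver 2→0:  <0:lead b3 ->
4. deliver 0→1:  <1:foll b3 ->
5. deliver 1→0:  nop
6. propose(0,'r'):  nop
7. deliver 0→1:  <1:foll b3 r>
8. deliver 1→0:  <0:lead b3 r>
9. timeout(2):  <2:cand b8 ->
10. deliver 0→1:  nop
11. deliver 1→2:  nop
12. deliver 2→1:  <1:foll b8 r>

0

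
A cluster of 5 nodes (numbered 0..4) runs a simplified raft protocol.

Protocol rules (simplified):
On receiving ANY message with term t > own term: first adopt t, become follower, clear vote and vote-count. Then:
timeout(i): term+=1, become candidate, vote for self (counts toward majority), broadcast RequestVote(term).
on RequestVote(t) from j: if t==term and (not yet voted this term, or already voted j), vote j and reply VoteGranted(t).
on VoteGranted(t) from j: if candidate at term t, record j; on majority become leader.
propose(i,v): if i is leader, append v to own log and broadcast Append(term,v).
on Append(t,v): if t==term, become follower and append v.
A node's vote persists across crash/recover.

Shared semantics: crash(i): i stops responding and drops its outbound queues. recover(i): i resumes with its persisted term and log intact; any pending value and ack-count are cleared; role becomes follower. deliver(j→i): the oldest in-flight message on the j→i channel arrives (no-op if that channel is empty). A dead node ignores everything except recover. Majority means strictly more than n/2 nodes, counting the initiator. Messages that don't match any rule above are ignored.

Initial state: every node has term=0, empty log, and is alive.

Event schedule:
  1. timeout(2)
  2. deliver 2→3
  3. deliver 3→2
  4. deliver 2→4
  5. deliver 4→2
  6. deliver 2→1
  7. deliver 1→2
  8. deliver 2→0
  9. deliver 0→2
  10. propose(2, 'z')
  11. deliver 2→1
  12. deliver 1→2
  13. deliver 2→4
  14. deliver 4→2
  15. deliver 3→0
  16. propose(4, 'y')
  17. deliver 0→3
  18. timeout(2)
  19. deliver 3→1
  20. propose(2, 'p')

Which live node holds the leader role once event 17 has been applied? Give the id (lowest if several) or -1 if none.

1. timeout(2):  <2:cand t1 ->
2. deliver 2→3:  <3:foll t1 ->
3. deliver 3→2:  nop
4. deliver 2→4:  <4:foll t1 ->
5. deliver 4→2:  <2:lead t1 ->
6. deliver 2→1:  <1:foll t1 ->
7. deliver 1→2:  nop
8. deliver 2→0:  <0:foll t1 ->
9. deliver 0→2:  nop
10. propose(2,'z'):  <2:lead t1 z>
11. deliver 2→1:  <1:foll t1 z>
12. deliver 1→2:  nop
13. deliver 2→4:  <4:foll t1 z>
14. deliver 4→2:  nop
15. deliver 3→0:  nop
16. propose(4,'y'):  nop
17. deliver 0→3:  nop

2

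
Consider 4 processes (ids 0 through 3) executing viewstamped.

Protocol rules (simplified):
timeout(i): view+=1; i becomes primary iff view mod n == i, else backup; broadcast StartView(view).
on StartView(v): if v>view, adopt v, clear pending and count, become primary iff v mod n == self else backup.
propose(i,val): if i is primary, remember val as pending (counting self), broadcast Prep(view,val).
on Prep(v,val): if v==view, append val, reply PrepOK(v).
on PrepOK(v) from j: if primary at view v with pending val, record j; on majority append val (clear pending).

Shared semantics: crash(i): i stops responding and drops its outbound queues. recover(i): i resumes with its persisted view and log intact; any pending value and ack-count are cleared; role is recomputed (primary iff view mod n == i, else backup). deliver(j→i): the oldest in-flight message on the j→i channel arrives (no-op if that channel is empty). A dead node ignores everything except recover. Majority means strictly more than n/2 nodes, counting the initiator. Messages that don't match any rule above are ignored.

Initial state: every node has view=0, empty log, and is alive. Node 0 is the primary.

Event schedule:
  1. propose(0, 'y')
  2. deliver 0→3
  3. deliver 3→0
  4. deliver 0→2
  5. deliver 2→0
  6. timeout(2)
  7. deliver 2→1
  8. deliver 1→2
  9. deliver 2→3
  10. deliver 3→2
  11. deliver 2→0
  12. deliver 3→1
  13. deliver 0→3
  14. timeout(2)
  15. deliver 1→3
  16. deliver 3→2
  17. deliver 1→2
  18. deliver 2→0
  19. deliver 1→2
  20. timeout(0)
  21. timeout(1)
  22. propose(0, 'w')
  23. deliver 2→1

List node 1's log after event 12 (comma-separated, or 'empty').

empty

step 1 propose(0,'y'): —
step 2 deliver 0→3: 3={back,v=0,log=y}
step 3 deliver 3→0: —
step 4 deliver 0→2: 2={back,v=0,log=y}
step 5 deliver 2→0: 0={prim,v=0,log=y}
step 6 timeout(2): 2={back,v=1,log=y}
step 7 deliver 2→1: 1={prim,v=1,log=-}
step 8 deliver 1→2: —
step 9 deliver 2→3: 3={back,v=1,log=y}
step 10 deliver 3→2: —
step 11 deliver 2→0: 0={back,v=1,log=y}
step 12 deliver 3→1: —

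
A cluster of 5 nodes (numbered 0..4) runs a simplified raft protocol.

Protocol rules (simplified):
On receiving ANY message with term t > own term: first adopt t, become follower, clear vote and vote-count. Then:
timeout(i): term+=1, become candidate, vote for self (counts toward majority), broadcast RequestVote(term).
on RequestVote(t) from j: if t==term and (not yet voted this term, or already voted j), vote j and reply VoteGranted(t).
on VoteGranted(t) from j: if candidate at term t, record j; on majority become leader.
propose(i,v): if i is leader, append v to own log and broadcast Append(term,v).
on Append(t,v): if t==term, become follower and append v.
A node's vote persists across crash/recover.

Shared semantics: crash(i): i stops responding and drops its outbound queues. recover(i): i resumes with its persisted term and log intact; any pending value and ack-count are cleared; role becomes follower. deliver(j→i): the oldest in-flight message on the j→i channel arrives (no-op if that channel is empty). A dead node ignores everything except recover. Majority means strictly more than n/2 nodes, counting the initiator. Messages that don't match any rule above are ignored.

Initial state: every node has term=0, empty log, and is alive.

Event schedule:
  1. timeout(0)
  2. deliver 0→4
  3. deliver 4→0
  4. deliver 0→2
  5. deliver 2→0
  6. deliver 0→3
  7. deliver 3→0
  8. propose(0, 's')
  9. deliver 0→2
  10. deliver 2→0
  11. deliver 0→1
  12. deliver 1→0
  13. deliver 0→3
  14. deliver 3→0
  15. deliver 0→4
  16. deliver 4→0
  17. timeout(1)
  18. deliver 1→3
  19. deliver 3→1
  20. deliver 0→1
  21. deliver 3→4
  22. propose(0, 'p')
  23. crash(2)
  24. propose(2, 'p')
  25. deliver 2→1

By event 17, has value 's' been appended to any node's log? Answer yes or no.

1. timeout(0):  <0:cand t1 ->
2. deliver 0→4:  <4:foll t1 ->
3. deliver 4→0:  nop
4. deliver 0→2:  <2:foll t1 ->
5. deliver 2→0:  <0:lead t1 ->
6. deliver 0→3:  <3:foll t1 ->
7. deliver 3→0:  nop
8. propose(0,'s'):  <0:lead t1 s>
9. deliver 0→2:  <2:foll t1 s>
10. deliver 2→0:  nop
11. deliver 0→1:  <1:foll t1 ->
12. deliver 1→0:  nop
13. deliver 0→3:  <3:foll t1 s>
14. deliver 3→0:  nop
15. deliver 0→4:  <4:foll t1 s>
16. deliver 4→0:  nop
17. timeout(1):  <1:cand t2 ->

yes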